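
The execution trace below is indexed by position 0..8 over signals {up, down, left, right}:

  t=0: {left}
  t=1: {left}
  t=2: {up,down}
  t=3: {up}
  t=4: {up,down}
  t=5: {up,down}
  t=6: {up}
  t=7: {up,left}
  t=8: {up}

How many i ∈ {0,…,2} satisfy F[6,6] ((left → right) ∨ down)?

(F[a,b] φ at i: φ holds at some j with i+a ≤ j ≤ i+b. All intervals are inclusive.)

2

Evaluate at each i in [0,2]:
  i=0: ✓ (witness j=6)
  i=1: ✗ (none in [7,7])
  i=2: ✓ (witness j=8)
Positions where it holds: {0, 2} → 2.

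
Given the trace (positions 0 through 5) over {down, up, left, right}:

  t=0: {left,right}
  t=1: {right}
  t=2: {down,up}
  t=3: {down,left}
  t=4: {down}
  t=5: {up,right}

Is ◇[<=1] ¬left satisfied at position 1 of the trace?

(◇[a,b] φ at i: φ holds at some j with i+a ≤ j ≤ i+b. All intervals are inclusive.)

Yes

Check ¬left at each j in [1,2]:
  j=1: true
  j=2: true
Found at j=1 → formula holds.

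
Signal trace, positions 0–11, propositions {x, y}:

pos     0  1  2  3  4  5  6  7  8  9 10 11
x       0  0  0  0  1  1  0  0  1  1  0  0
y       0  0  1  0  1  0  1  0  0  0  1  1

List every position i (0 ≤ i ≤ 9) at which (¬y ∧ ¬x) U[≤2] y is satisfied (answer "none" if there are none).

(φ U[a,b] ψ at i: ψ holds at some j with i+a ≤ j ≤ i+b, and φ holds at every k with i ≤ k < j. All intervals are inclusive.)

0, 1, 2, 3, 4, 6

Evaluate at each i in [0,9]:
  i=0: ✓ (rhs at j=2; lhs holds on [0,1])
  i=1: ✓ (rhs at j=2; lhs holds on [1,1])
  i=2: ✓ (rhs at j=2)
  i=3: ✓ (rhs at j=4; lhs holds on [3,3])
  i=4: ✓ (rhs at j=4)
  i=5: ✗ (lhs fails at k=5 before rhs at j=6)
  i=6: ✓ (rhs at j=6)
  i=7: ✗ (no rhs in [7,9])
  i=8: ✗ (lhs fails at k=8 before rhs at j=10)
  i=9: ✗ (lhs fails at k=9 before rhs at j=10)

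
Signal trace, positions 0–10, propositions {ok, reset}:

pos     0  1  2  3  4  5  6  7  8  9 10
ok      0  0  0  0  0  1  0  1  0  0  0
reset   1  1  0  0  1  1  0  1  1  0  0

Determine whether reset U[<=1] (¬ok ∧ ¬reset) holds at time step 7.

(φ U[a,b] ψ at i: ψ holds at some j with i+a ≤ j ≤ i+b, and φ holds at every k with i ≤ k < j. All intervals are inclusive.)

Need some j in [7,8] with (¬ok ∧ ¬reset), and reset at every k in [7,j-1].
  j=7: (¬ok ∧ ¬reset) false.
  j=8: (¬ok ∧ ¬reset) false.
No j in the window works → until fails.

Does not hold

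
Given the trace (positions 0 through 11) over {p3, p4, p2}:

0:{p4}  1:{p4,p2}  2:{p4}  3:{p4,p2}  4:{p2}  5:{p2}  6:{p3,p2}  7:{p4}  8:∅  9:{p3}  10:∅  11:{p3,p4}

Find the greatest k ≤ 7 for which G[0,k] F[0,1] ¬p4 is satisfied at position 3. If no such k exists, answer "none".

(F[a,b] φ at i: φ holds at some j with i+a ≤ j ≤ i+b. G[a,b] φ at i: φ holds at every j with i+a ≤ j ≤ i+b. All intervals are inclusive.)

F[0,1] ¬p4 must hold from j=3 onward; find where it first fails.
  j=3: holds
  j=4: holds
  j=5: holds
  j=6: holds
  j=7: holds
  j=8: holds
  j=9: holds
  j=10: holds
Holds through j=10; largest k = 7.

7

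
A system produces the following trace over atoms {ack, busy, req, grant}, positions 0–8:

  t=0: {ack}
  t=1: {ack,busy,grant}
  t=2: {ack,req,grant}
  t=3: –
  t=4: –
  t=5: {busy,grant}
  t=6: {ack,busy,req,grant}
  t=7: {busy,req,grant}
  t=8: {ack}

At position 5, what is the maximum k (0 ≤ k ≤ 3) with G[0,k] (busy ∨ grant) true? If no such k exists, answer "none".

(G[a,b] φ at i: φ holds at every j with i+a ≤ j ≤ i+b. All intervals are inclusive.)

2

(busy ∨ grant) must hold from j=5 onward; find where it first fails.
  j=5: holds
  j=6: holds
  j=7: holds
  j=8: fails
Holds on [5,7], so largest k = 2.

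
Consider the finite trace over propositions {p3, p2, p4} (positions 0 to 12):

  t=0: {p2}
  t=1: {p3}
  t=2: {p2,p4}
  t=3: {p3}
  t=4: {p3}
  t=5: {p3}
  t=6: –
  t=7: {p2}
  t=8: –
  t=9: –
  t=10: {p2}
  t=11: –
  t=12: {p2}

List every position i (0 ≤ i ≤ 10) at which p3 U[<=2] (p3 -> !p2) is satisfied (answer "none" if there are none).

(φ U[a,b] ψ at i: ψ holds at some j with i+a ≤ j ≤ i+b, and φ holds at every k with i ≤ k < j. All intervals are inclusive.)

0, 1, 2, 3, 4, 5, 6, 7, 8, 9, 10

Evaluate at each i in [0,10]:
  i=0: ✓ (rhs at j=0)
  i=1: ✓ (rhs at j=1)
  i=2: ✓ (rhs at j=2)
  i=3: ✓ (rhs at j=3)
  i=4: ✓ (rhs at j=4)
  i=5: ✓ (rhs at j=5)
  i=6: ✓ (rhs at j=6)
  i=7: ✓ (rhs at j=7)
  i=8: ✓ (rhs at j=8)
  i=9: ✓ (rhs at j=9)
  i=10: ✓ (rhs at j=10)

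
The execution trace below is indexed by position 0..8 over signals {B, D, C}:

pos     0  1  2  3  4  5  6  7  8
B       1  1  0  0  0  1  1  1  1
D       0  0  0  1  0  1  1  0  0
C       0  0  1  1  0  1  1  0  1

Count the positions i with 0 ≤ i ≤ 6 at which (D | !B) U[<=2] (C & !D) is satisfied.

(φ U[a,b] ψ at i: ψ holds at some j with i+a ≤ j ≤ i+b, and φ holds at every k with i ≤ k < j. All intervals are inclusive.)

Evaluate at each i in [0,6]:
  i=0: ✗ (lhs fails at k=0 before rhs at j=2)
  i=1: ✗ (lhs fails at k=1 before rhs at j=2)
  i=2: ✓ (rhs at j=2)
  i=3: ✗ (no rhs in [3,5])
  i=4: ✗ (no rhs in [4,6])
  i=5: ✗ (no rhs in [5,7])
  i=6: ✗ (lhs fails at k=7 before rhs at j=8)
Positions where it holds: {2} → 1.

1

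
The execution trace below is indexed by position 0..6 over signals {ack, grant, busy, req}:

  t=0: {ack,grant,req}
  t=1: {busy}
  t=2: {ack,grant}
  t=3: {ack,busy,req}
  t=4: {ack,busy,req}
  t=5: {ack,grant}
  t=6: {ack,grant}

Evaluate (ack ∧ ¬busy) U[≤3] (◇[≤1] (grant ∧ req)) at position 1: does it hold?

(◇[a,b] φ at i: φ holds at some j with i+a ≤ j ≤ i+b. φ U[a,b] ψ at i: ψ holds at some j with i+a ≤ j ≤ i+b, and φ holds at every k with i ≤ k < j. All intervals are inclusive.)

No

Need some j in [1,4] with ◇[≤1] (grant ∧ req), and (ack ∧ ¬busy) at every k in [1,j-1].
  j=1: ◇[≤1] (grant ∧ req) — fails (none in [1,2]).
  j=2: ◇[≤1] (grant ∧ req) — fails (none in [2,3]).
  j=3: ◇[≤1] (grant ∧ req) — fails (none in [3,4]).
  j=4: ◇[≤1] (grant ∧ req) — fails (none in [4,5]).
No j in the window works → until fails.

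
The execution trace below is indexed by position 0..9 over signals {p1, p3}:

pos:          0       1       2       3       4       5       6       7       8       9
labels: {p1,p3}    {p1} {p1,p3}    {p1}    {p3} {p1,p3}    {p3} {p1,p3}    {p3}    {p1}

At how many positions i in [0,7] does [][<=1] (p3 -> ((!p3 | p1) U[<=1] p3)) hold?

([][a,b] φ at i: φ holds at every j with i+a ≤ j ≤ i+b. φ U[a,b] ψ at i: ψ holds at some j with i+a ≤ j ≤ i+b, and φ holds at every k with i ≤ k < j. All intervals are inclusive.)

Evaluate at each i in [0,7]:
  i=0: ✓ (all of [0,1])
  i=1: ✓ (all of [1,2])
  i=2: ✓ (all of [2,3])
  i=3: ✓ (all of [3,4])
  i=4: ✓ (all of [4,5])
  i=5: ✓ (all of [5,6])
  i=6: ✓ (all of [6,7])
  i=7: ✓ (all of [7,8])
Positions where it holds: {0, 1, 2, 3, 4, 5, 6, 7} → 8.

8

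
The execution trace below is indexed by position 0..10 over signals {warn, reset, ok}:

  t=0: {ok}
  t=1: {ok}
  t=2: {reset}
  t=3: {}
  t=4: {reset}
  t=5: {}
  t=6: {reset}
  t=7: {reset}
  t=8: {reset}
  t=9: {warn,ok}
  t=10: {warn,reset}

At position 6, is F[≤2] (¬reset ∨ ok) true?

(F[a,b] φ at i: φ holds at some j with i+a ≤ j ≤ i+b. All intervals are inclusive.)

Does not hold

Check (¬reset ∨ ok) at each j in [6,8]:
  j=6: false
  j=7: false
  j=8: false
No position in the window satisfies it → formula fails.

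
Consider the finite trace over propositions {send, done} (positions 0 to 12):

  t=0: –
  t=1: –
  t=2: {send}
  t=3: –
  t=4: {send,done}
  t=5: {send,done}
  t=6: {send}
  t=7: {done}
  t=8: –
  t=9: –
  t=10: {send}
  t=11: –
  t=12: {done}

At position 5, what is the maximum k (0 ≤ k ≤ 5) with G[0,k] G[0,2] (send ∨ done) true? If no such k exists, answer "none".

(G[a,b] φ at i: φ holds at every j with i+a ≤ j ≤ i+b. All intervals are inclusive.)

0

G[0,2] (send ∨ done) must hold from j=5 onward; find where it first fails.
  j=5: holds
  j=6: fails
Holds on [5,5], so largest k = 0.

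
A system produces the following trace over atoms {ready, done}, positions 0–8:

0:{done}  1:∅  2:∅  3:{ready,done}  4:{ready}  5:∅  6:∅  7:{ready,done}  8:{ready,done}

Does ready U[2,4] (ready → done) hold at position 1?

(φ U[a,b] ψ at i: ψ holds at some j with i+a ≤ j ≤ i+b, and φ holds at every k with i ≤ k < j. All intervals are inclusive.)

No

Need some j in [3,5] with (ready → done), and ready at every k in [1,j-1].
  j=3: (ready → done) holds, but ready fails at k=1 → not this j.
  j=4: (ready → done) false.
  j=5: (ready → done) holds, but ready fails at k=1 → not this j.
No j in the window works → until fails.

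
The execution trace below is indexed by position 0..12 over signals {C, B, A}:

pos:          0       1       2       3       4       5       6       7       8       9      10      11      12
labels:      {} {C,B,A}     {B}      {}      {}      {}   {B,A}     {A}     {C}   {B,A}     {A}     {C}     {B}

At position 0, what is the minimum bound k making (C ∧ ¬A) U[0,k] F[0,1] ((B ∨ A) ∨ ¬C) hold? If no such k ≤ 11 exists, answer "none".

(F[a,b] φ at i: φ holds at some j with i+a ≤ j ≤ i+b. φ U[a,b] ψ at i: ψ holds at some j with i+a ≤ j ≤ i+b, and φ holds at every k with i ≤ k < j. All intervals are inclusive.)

Need earliest j ≥ 0 with F[0,1] ((B ∨ A) ∨ ¬C), and (C ∧ ¬A) at every k in [0,j-1].
  j=0: rhs holds (empty prefix). k = 0.

0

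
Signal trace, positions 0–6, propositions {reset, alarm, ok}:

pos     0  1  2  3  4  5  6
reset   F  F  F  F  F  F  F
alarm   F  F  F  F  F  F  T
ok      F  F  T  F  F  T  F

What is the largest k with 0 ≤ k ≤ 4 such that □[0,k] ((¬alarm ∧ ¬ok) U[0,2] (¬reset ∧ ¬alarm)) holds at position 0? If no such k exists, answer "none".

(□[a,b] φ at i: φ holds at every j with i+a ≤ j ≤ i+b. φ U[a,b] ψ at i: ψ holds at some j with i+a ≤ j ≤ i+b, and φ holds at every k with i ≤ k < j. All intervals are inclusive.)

((¬alarm ∧ ¬ok) U[0,2] (¬reset ∧ ¬alarm)) must hold from j=0 onward; find where it first fails.
  j=0: holds
  j=1: holds
  j=2: holds
  j=3: holds
  j=4: holds
Holds through j=4; largest k = 4.

4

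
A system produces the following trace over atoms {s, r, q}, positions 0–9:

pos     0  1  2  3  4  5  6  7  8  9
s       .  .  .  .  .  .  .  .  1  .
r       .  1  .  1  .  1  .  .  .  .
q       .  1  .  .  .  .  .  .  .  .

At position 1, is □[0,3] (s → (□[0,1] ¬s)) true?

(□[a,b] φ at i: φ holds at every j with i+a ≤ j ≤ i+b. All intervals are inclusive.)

Yes

Check (s → (□[0,1] ¬s)) at every j in [1,4]:
  j=1: antecedent false → ✓
  j=2: antecedent false → ✓
  j=3: antecedent false → ✓
  j=4: antecedent false → ✓
All positions satisfy it → formula holds.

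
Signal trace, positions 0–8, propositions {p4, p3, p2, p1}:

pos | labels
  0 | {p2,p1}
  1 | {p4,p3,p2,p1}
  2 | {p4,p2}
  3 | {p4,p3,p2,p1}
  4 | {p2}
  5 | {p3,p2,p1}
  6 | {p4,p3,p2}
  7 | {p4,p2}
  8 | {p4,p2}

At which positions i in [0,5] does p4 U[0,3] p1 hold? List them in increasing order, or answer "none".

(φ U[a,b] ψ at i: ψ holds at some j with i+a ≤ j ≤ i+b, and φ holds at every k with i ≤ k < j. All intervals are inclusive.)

Evaluate at each i in [0,5]:
  i=0: ✓ (rhs at j=0)
  i=1: ✓ (rhs at j=1)
  i=2: ✓ (rhs at j=3; lhs holds on [2,2])
  i=3: ✓ (rhs at j=3)
  i=4: ✗ (lhs fails at k=4 before rhs at j=5)
  i=5: ✓ (rhs at j=5)

0, 1, 2, 3, 5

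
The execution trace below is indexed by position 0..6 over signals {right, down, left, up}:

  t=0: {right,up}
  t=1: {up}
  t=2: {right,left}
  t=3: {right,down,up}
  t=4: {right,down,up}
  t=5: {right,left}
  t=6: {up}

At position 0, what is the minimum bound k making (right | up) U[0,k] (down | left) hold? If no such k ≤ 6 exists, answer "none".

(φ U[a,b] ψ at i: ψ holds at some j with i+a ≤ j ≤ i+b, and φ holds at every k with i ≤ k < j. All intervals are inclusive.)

Need earliest j ≥ 0 with (down | left), and (right | up) at every k in [0,j-1].
  j=0: rhs fails.
  j=1: rhs fails.
  j=2: rhs holds; lhs holds on [0,1]. k = 2.

2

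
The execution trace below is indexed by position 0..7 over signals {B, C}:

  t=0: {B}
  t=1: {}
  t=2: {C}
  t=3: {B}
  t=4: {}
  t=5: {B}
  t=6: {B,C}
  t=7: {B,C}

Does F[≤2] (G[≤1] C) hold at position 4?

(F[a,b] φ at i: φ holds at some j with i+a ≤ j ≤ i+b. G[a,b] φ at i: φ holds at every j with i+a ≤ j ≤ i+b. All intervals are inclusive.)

Yes

Check G[≤1] C at each j in [4,6]:
  j=4: fails at 4
  j=5: fails at 5
  j=6: holds on [6,7]
Found at j=6 → formula holds.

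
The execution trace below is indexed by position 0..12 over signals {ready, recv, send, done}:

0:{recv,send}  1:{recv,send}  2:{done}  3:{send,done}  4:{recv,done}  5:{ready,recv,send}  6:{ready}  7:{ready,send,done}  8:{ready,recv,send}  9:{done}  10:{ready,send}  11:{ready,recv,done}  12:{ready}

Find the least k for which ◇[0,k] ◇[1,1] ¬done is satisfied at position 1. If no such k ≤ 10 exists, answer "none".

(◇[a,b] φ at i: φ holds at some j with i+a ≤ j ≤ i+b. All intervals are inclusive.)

Scan j = 1,2,… for ◇[1,1] ¬done:
  j=1: fails
  j=2: fails
  j=3: fails
  j=4: holds
First hit at j=4, so smallest k = 4-1 = 3.

3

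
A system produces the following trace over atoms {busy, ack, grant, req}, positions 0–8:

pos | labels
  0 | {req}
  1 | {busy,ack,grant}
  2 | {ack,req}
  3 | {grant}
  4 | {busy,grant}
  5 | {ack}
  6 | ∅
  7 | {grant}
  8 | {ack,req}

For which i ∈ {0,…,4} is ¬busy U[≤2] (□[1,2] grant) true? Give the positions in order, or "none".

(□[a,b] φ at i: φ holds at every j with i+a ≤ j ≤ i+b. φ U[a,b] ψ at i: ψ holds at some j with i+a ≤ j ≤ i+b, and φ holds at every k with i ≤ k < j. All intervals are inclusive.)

2

Evaluate at each i in [0,4]:
  i=0: ✗ (lhs fails at k=1 before rhs at j=2)
  i=1: ✗ (lhs fails at k=1 before rhs at j=2)
  i=2: ✓ (rhs at j=2)
  i=3: ✗ (no rhs in [3,5])
  i=4: ✗ (no rhs in [4,6])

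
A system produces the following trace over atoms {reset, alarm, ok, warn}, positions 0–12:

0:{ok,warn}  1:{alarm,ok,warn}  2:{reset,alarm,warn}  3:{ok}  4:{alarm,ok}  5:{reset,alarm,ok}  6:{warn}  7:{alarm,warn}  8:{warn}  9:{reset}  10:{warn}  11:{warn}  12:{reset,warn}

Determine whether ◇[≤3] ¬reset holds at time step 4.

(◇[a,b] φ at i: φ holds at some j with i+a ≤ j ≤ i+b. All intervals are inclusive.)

Holds

Check ¬reset at each j in [4,7]:
  j=4: true
  j=5: false
  j=6: true
  j=7: true
Found at j=4 → formula holds.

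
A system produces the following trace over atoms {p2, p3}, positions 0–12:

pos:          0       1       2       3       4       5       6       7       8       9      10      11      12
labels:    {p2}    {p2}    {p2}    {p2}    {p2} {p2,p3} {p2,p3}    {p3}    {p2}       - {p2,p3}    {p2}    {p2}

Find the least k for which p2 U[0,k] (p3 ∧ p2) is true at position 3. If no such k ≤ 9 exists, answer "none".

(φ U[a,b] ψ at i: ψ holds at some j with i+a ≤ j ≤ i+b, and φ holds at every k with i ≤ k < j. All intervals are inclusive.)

2

Need earliest j ≥ 3 with (p3 ∧ p2), and p2 at every k in [3,j-1].
  j=3: rhs fails.
  j=4: rhs fails.
  j=5: rhs holds; lhs holds on [3,4]. k = 2.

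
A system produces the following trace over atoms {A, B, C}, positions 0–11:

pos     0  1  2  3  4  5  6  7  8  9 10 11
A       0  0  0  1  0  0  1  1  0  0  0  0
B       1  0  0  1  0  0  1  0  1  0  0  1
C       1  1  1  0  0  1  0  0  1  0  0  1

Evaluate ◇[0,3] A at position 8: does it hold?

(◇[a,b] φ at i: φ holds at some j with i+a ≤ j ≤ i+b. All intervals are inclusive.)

Does not hold

Check A at each j in [8,11]:
  j=8: false
  j=9: false
  j=10: false
  j=11: false
No position in the window satisfies it → formula fails.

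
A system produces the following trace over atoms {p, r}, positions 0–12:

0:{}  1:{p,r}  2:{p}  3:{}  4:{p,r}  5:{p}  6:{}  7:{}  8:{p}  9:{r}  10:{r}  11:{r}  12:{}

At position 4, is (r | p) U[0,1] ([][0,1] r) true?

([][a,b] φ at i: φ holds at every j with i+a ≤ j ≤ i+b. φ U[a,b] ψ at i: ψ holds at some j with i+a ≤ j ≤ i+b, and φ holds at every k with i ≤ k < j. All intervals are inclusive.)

False

Need some j in [4,5] with [][0,1] r, and (r | p) at every k in [4,j-1].
  j=4: [][0,1] r — fails at 5.
  j=5: [][0,1] r — fails at 5.
No j in the window works → until fails.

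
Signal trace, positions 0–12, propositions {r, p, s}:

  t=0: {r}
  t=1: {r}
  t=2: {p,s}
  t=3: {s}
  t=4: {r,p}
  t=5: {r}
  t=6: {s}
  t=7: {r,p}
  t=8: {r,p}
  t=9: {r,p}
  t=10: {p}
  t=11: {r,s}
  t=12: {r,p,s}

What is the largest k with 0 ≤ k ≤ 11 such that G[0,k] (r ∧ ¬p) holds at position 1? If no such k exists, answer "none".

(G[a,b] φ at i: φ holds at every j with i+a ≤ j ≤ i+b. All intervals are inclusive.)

(r ∧ ¬p) must hold from j=1 onward; find where it first fails.
  j=1: holds
  j=2: fails
Holds on [1,1], so largest k = 0.

0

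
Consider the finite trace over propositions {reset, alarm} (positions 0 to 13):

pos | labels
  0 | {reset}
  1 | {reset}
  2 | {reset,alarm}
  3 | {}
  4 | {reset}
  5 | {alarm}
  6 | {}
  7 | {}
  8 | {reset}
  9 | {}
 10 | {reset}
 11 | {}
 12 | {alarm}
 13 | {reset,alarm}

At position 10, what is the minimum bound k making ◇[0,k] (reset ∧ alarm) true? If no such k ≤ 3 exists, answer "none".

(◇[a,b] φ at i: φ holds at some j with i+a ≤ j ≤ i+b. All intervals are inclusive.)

3

Scan j = 10,11,… for (reset ∧ alarm):
  j=10: fails
  j=11: fails
  j=12: fails
  j=13: holds
First hit at j=13, so smallest k = 13-10 = 3.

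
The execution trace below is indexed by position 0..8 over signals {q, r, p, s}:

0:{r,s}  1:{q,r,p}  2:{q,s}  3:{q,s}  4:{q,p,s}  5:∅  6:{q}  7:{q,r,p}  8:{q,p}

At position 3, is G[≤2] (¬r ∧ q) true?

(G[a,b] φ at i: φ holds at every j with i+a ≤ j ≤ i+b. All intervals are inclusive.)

Check (¬r ∧ q) at every j in [3,5]:
  j=3: true
  j=4: true
  j=5: false
Fails at j=5 → formula fails.

False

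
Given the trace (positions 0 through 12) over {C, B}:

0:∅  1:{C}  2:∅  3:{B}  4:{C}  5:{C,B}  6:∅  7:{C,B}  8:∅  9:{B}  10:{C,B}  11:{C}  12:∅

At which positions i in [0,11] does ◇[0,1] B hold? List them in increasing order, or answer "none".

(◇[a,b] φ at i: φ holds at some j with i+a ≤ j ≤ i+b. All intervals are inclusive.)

Evaluate at each i in [0,11]:
  i=0: ✗ (none in [0,1])
  i=1: ✗ (none in [1,2])
  i=2: ✓ (witness j=3)
  i=3: ✓ (witness j=3)
  i=4: ✓ (witness j=5)
  i=5: ✓ (witness j=5)
  i=6: ✓ (witness j=7)
  i=7: ✓ (witness j=7)
  i=8: ✓ (witness j=9)
  i=9: ✓ (witness j=9)
  i=10: ✓ (witness j=10)
  i=11: ✗ (none in [11,12])

2, 3, 4, 5, 6, 7, 8, 9, 10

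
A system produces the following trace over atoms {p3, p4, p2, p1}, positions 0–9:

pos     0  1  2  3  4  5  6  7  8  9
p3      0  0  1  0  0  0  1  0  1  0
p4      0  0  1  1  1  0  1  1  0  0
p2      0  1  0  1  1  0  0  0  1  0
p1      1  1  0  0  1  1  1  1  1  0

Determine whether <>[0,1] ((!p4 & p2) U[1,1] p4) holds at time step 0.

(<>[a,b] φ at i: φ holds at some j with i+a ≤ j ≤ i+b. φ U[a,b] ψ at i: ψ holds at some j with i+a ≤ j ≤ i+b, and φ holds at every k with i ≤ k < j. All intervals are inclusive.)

Check ((!p4 & p2) U[1,1] p4) at each j in [0,1]:
  j=0: fails
  j=1: holds
Found at j=1 → formula holds.

Yes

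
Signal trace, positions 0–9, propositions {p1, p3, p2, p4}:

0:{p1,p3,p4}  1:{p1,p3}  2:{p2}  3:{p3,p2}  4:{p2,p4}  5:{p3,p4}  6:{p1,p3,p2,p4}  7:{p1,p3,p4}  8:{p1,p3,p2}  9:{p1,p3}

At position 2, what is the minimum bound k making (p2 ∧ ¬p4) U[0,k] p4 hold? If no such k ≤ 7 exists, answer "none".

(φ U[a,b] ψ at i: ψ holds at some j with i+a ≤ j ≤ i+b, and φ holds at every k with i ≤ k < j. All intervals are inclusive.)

Need earliest j ≥ 2 with p4, and (p2 ∧ ¬p4) at every k in [2,j-1].
  j=2: rhs fails.
  j=3: rhs fails.
  j=4: rhs holds; lhs holds on [2,3]. k = 2.

2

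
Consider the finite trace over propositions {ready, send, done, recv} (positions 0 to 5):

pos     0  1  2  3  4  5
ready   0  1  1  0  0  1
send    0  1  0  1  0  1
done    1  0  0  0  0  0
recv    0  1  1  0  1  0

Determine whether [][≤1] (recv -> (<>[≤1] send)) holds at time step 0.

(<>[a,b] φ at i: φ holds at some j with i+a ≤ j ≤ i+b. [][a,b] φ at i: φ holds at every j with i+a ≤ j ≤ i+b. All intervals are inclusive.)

Yes

Check (recv -> (<>[≤1] send)) at every j in [0,1]:
  j=0: antecedent false → ✓
  j=1: antecedent true; consequent holds (witness at 1) → ✓
All positions satisfy it → formula holds.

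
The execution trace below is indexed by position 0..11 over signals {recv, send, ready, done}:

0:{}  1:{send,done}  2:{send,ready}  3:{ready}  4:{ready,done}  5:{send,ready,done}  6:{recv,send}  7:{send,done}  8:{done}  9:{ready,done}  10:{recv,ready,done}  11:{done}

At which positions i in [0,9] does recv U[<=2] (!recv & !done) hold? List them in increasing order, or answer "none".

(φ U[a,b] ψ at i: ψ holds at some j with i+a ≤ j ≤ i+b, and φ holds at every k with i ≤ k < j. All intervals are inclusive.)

Evaluate at each i in [0,9]:
  i=0: ✓ (rhs at j=0)
  i=1: ✗ (lhs fails at k=1 before rhs at j=2)
  i=2: ✓ (rhs at j=2)
  i=3: ✓ (rhs at j=3)
  i=4: ✗ (no rhs in [4,6])
  i=5: ✗ (no rhs in [5,7])
  i=6: ✗ (no rhs in [6,8])
  i=7: ✗ (no rhs in [7,9])
  i=8: ✗ (no rhs in [8,10])
  i=9: ✗ (no rhs in [9,11])

0, 2, 3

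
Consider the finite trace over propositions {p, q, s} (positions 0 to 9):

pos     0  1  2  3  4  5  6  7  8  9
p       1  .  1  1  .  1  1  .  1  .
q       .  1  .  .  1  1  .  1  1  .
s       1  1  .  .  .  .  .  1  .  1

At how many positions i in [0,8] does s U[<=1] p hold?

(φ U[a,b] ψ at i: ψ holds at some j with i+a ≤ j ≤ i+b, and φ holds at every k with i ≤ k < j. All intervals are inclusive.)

8

Evaluate at each i in [0,8]:
  i=0: ✓ (rhs at j=0)
  i=1: ✓ (rhs at j=2; lhs holds on [1,1])
  i=2: ✓ (rhs at j=2)
  i=3: ✓ (rhs at j=3)
  i=4: ✗ (lhs fails at k=4 before rhs at j=5)
  i=5: ✓ (rhs at j=5)
  i=6: ✓ (rhs at j=6)
  i=7: ✓ (rhs at j=8; lhs holds on [7,7])
  i=8: ✓ (rhs at j=8)
Positions where it holds: {0, 1, 2, 3, 5, 6, 7, 8} → 8.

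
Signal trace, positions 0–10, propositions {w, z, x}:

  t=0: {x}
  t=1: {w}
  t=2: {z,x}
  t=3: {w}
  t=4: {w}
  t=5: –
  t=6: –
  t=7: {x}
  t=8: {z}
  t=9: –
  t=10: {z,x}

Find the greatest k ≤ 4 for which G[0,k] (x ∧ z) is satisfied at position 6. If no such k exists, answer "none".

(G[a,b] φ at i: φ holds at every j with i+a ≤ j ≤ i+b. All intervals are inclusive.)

none

(x ∧ z) must hold from j=6 onward; find where it first fails.
  j=6: fails → no k works.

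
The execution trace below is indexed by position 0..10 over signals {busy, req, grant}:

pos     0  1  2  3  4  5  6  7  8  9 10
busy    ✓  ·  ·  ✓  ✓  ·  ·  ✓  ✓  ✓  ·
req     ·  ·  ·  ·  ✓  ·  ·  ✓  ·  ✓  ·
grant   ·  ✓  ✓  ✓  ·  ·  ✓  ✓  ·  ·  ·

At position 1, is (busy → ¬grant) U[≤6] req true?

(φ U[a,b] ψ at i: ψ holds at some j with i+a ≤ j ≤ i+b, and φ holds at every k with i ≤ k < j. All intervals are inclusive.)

Need some j in [1,7] with req, and (busy → ¬grant) at every k in [1,j-1].
  j=1: req false.
  j=2: req false.
  j=3: req false.
  j=4: req holds, but (busy → ¬grant) fails at k=3 → not this j.
  j=5: req false.
  j=6: req false.
  j=7: req holds, but (busy → ¬grant) fails at k=3 → not this j.
No j in the window works → until fails.

No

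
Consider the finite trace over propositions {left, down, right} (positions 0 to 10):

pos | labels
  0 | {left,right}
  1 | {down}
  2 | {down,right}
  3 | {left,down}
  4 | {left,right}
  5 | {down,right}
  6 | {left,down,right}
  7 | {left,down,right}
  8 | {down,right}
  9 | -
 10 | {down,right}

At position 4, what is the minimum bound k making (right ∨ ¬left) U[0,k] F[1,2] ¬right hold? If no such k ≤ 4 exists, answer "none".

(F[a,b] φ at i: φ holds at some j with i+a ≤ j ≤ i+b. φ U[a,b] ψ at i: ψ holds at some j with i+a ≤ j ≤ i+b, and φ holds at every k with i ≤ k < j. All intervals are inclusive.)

3

Need earliest j ≥ 4 with F[1,2] ¬right, and (right ∨ ¬left) at every k in [4,j-1].
  j=4: rhs fails.
  j=5: rhs fails.
  j=6: rhs fails.
  j=7: rhs holds; lhs holds on [4,6]. k = 3.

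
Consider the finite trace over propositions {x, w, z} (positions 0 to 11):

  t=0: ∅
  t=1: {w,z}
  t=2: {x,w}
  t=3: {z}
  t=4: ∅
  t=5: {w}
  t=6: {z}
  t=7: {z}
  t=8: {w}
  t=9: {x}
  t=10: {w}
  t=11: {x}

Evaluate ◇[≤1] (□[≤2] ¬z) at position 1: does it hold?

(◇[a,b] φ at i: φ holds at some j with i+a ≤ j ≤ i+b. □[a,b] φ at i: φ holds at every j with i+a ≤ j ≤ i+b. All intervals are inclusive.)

Check □[≤2] ¬z at each j in [1,2]:
  j=1: fails at 1
  j=2: fails at 3
No position in the window satisfies it → formula fails.

False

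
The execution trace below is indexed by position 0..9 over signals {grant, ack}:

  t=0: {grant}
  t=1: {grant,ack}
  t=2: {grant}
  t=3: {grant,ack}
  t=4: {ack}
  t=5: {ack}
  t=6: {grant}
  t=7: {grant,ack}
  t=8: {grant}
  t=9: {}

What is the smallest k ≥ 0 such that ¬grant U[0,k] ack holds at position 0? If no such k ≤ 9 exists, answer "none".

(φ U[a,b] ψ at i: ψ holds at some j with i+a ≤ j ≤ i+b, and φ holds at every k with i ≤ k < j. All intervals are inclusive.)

Need earliest j ≥ 0 with ack, and ¬grant at every k in [0,j-1].
  j=0: rhs fails.
  j=1: rhs holds but lhs fails at k=0.
  j=2: rhs fails.
  j=3: rhs holds but lhs fails at k=0.
  j=4: rhs holds but lhs fails at k=0.
  j=5: rhs holds but lhs fails at k=0.
  j=6: rhs fails.
  j=7: rhs holds but lhs fails at k=0.
  j=8: rhs fails.
  j=9: rhs fails.
No witness within the range → none.

none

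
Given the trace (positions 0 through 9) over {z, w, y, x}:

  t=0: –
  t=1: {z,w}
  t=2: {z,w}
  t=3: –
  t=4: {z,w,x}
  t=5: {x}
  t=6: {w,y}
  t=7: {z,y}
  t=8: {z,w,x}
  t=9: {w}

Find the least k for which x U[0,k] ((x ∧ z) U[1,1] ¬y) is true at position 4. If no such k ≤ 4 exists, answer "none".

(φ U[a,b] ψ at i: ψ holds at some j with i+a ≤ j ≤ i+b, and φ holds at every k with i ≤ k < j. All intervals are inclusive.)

0

Need earliest j ≥ 4 with ((x ∧ z) U[1,1] ¬y), and x at every k in [4,j-1].
  j=4: rhs holds (empty prefix). k = 0.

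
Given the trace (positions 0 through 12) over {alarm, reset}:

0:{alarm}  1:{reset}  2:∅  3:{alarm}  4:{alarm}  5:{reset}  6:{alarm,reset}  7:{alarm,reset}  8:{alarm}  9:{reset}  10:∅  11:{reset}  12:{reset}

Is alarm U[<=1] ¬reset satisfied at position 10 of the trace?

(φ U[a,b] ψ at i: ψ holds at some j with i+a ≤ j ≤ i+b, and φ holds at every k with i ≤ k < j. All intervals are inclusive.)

Need some j in [10,11] with ¬reset, and alarm at every k in [10,j-1].
  j=10: ¬reset holds; no prefix to check → satisfied.

True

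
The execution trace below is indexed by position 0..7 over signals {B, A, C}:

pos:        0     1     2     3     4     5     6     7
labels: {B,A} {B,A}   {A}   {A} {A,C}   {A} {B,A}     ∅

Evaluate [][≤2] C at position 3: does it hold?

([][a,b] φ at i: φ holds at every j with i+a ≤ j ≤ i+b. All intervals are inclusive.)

No

Check C at every j in [3,5]:
  j=3: false
  j=4: true
  j=5: false
Fails at j=3 → formula fails.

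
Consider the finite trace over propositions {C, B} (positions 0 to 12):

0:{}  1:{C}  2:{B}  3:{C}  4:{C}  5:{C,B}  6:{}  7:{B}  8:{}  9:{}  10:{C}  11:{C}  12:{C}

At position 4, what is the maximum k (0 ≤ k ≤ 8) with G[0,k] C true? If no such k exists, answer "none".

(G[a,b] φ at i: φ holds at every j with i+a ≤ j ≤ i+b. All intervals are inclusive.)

C must hold from j=4 onward; find where it first fails.
  j=4: holds
  j=5: holds
  j=6: fails
Holds on [4,5], so largest k = 1.

1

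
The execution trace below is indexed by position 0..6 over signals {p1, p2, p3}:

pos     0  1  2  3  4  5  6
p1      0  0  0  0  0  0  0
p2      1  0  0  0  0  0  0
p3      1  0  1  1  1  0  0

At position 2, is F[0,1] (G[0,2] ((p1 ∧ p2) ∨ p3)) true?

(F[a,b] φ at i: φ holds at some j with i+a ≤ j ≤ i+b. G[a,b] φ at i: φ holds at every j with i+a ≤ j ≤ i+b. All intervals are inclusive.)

Check G[0,2] ((p1 ∧ p2) ∨ p3) at each j in [2,3]:
  j=2: holds on [2,4]
  j=3: fails at 5
Found at j=2 → formula holds.

Yes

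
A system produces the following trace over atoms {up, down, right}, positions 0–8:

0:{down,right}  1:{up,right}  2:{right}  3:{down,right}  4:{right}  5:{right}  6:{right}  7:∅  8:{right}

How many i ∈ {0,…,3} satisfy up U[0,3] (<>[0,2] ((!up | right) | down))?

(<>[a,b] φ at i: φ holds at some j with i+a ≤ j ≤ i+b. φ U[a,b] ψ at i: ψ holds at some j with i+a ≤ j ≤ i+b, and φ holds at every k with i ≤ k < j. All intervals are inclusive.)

Evaluate at each i in [0,3]:
  i=0: ✓ (rhs at j=0)
  i=1: ✓ (rhs at j=1)
  i=2: ✓ (rhs at j=2)
  i=3: ✓ (rhs at j=3)
Positions where it holds: {0, 1, 2, 3} → 4.

4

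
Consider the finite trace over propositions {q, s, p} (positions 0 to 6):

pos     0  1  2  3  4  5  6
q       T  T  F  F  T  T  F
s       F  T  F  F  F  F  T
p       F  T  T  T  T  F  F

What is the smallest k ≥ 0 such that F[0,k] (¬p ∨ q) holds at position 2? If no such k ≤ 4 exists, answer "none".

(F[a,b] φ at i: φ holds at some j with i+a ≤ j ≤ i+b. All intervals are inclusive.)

Scan j = 2,3,… for (¬p ∨ q):
  j=2: fails
  j=3: fails
  j=4: holds
First hit at j=4, so smallest k = 4-2 = 2.

2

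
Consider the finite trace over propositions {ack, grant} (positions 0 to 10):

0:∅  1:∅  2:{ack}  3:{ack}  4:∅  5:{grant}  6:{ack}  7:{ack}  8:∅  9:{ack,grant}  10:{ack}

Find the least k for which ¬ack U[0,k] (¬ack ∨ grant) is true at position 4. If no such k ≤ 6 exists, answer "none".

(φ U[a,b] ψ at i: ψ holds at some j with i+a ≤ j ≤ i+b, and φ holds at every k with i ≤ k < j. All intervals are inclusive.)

0

Need earliest j ≥ 4 with (¬ack ∨ grant), and ¬ack at every k in [4,j-1].
  j=4: rhs holds (empty prefix). k = 0.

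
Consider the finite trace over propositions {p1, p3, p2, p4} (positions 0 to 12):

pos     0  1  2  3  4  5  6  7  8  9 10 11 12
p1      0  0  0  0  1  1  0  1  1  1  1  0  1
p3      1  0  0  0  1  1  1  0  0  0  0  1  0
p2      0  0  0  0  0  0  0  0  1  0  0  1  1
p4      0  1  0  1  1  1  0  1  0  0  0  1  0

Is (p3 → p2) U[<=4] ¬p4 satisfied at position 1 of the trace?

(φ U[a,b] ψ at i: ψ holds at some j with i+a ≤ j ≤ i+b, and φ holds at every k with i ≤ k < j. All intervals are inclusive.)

Need some j in [1,5] with ¬p4, and (p3 → p2) at every k in [1,j-1].
  j=1: ¬p4 false.
  j=2: ¬p4 holds; (p3 → p2) holds at every k in [1,1] → satisfied.

True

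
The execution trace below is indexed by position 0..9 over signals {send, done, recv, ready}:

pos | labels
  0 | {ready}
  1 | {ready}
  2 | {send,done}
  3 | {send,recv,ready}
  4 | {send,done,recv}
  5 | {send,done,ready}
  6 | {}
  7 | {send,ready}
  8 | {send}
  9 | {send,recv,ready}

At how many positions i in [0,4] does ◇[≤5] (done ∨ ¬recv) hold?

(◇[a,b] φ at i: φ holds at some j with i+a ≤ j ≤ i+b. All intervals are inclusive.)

5

Evaluate at each i in [0,4]:
  i=0: ✓ (witness j=0)
  i=1: ✓ (witness j=1)
  i=2: ✓ (witness j=2)
  i=3: ✓ (witness j=4)
  i=4: ✓ (witness j=4)
Positions where it holds: {0, 1, 2, 3, 4} → 5.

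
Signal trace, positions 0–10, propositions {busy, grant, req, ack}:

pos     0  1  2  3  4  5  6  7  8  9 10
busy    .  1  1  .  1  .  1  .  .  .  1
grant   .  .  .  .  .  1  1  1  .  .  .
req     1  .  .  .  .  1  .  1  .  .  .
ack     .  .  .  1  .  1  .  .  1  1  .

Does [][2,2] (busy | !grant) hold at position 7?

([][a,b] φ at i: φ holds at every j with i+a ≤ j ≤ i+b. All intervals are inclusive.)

Yes

Check (busy | !grant) at every j in [9,9]:
  j=9: true
All positions satisfy it → formula holds.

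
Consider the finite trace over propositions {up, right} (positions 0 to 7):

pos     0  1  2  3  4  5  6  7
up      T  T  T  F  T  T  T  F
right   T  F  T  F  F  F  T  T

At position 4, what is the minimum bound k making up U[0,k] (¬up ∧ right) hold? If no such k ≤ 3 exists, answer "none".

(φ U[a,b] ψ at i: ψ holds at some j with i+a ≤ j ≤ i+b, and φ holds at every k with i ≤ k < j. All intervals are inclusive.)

Need earliest j ≥ 4 with (¬up ∧ right), and up at every k in [4,j-1].
  j=4: rhs fails.
  j=5: rhs fails.
  j=6: rhs fails.
  j=7: rhs holds; lhs holds on [4,6]. k = 3.

3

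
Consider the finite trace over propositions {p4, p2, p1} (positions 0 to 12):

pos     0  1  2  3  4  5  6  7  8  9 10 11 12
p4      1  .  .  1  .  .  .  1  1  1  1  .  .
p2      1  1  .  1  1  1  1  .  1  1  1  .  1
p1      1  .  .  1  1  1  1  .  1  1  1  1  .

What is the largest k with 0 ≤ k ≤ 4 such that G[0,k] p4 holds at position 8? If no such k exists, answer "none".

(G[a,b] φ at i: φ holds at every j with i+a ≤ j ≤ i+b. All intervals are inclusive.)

2

p4 must hold from j=8 onward; find where it first fails.
  j=8: holds
  j=9: holds
  j=10: holds
  j=11: fails
Holds on [8,10], so largest k = 2.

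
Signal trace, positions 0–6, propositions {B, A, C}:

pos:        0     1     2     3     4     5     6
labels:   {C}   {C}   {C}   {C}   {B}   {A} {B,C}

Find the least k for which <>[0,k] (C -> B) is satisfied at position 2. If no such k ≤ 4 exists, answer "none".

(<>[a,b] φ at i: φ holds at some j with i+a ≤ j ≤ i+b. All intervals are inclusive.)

Scan j = 2,3,… for (C -> B):
  j=2: fails
  j=3: fails
  j=4: holds
First hit at j=4, so smallest k = 4-2 = 2.

2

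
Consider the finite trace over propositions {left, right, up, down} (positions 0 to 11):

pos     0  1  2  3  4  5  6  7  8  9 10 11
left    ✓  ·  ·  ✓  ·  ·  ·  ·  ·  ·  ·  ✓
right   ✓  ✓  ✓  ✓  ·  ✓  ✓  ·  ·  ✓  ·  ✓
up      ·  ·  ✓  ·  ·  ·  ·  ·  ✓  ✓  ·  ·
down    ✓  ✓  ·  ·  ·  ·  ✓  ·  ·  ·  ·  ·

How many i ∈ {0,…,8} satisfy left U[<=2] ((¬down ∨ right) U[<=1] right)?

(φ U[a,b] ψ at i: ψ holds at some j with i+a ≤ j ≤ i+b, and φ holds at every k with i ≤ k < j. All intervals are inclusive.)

8

Evaluate at each i in [0,8]:
  i=0: ✓ (rhs at j=0)
  i=1: ✓ (rhs at j=1)
  i=2: ✓ (rhs at j=2)
  i=3: ✓ (rhs at j=3)
  i=4: ✓ (rhs at j=4)
  i=5: ✓ (rhs at j=5)
  i=6: ✓ (rhs at j=6)
  i=7: ✗ (lhs fails at k=7 before rhs at j=8)
  i=8: ✓ (rhs at j=8)
Positions where it holds: {0, 1, 2, 3, 4, 5, 6, 8} → 8.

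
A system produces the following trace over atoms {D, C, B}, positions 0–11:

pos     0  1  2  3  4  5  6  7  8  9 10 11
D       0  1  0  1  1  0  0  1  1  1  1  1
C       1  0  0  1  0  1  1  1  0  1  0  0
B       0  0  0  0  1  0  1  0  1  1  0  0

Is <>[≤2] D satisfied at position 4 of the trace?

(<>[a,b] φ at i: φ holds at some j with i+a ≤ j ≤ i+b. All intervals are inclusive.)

Holds

Check D at each j in [4,6]:
  j=4: true
  j=5: false
  j=6: false
Found at j=4 → formula holds.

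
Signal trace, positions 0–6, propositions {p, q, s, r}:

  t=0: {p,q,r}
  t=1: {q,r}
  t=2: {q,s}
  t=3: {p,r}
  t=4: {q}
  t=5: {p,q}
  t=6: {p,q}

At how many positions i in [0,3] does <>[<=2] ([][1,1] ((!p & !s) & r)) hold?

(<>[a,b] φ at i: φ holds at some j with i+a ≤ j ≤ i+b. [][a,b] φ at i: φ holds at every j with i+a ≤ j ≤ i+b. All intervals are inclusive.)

1

Evaluate at each i in [0,3]:
  i=0: ✓ (witness j=0)
  i=1: ✗ (none in [1,3])
  i=2: ✗ (none in [2,4])
  i=3: ✗ (none in [3,5])
Positions where it holds: {0} → 1.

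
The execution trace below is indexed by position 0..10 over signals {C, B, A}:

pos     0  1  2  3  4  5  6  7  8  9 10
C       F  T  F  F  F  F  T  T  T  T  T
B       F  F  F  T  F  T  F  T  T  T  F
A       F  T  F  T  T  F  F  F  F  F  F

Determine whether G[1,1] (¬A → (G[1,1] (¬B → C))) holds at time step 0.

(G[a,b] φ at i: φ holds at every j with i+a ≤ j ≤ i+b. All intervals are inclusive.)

Check (¬A → (G[1,1] (¬B → C))) at every j in [1,1]:
  j=1: antecedent false → ✓
All positions satisfy it → formula holds.

Holds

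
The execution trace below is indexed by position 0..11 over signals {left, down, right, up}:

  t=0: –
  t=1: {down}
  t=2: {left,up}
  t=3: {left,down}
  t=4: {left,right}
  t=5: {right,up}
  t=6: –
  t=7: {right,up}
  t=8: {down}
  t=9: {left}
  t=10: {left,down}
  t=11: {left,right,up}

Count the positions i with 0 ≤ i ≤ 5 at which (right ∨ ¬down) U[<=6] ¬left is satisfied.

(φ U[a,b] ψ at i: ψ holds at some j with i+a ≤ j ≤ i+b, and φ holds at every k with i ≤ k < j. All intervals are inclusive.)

Evaluate at each i in [0,5]:
  i=0: ✓ (rhs at j=0)
  i=1: ✓ (rhs at j=1)
  i=2: ✗ (lhs fails at k=3 before rhs at j=5)
  i=3: ✗ (lhs fails at k=3 before rhs at j=5)
  i=4: ✓ (rhs at j=5; lhs holds on [4,4])
  i=5: ✓ (rhs at j=5)
Positions where it holds: {0, 1, 4, 5} → 4.

4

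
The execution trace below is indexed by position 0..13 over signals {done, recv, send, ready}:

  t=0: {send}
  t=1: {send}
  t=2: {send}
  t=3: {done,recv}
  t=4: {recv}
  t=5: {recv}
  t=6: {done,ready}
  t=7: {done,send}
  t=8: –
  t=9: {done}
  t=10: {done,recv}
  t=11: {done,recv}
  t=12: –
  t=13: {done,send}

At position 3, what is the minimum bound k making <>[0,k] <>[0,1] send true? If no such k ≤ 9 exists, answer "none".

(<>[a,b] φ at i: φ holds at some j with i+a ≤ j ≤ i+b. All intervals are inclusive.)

3

Scan j = 3,4,… for <>[0,1] send:
  j=3: fails
  j=4: fails
  j=5: fails
  j=6: holds
First hit at j=6, so smallest k = 6-3 = 3.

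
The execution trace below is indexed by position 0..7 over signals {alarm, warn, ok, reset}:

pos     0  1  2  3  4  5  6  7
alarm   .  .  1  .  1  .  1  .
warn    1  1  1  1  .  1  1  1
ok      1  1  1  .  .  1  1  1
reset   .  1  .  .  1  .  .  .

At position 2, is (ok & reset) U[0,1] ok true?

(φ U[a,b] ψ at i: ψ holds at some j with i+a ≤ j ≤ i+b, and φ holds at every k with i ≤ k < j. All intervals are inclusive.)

Need some j in [2,3] with ok, and (ok & reset) at every k in [2,j-1].
  j=2: ok holds; no prefix to check → satisfied.

Yes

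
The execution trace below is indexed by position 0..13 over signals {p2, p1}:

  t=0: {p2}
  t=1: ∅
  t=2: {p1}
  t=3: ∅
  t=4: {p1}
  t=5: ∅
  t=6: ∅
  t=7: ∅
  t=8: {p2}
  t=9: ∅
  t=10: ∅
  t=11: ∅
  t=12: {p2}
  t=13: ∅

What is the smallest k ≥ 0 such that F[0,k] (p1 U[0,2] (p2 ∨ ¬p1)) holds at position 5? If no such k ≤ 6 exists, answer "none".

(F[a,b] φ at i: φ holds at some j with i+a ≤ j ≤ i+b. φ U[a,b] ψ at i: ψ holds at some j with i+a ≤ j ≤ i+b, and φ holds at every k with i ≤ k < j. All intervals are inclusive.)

0

Scan j = 5,6,… for (p1 U[0,2] (p2 ∨ ¬p1)):
  j=5: holds
First hit at j=5, so smallest k = 5-5 = 0.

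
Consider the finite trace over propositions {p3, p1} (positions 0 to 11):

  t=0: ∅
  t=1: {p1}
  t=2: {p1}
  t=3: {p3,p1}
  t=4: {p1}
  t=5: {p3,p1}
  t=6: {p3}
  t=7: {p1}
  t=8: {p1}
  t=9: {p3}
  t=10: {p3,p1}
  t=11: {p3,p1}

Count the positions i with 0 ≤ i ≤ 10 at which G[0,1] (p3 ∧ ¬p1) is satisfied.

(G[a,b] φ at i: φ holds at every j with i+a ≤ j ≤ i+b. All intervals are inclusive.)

Evaluate at each i in [0,10]:
  i=0: ✗ (fails at j=0)
  i=1: ✗ (fails at j=1)
  i=2: ✗ (fails at j=2)
  i=3: ✗ (fails at j=3)
  i=4: ✗ (fails at j=4)
  i=5: ✗ (fails at j=5)
  i=6: ✗ (fails at j=7)
  i=7: ✗ (fails at j=7)
  i=8: ✗ (fails at j=8)
  i=9: ✗ (fails at j=10)
  i=10: ✗ (fails at j=10)
Positions where it holds: {} → 0.

0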